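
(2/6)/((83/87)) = 29/83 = 0.35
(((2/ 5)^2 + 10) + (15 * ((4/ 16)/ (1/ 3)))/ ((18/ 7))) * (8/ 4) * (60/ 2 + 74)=75582/ 25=3023.28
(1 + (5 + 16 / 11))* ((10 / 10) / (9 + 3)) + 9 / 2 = 169 / 33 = 5.12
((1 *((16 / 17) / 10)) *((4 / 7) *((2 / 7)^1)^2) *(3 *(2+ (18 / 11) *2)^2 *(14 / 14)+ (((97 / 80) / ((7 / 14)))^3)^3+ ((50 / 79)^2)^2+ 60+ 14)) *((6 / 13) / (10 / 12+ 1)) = 33998457782986232011684576353 / 10060342808952916480000000000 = 3.38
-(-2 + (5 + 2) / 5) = 3 / 5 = 0.60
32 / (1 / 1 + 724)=32 / 725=0.04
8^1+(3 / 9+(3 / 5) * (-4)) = 89 / 15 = 5.93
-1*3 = -3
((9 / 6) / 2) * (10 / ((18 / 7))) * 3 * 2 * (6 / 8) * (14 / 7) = 105 / 4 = 26.25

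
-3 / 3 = -1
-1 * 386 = -386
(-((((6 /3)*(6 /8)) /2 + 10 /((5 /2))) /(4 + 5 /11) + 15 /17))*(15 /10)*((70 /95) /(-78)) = 6493 /235144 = 0.03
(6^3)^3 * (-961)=-9684665856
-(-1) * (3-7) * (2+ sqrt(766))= -4 * sqrt(766)-8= -118.71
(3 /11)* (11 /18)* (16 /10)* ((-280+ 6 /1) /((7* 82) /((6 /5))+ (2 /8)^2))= -17536 /114815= -0.15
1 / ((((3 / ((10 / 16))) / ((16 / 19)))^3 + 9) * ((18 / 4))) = 2000 / 1747737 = 0.00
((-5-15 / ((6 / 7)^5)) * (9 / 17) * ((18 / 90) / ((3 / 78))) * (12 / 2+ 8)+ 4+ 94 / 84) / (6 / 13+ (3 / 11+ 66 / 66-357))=1760802329 / 435280104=4.05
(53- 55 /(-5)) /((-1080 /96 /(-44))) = 11264 /45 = 250.31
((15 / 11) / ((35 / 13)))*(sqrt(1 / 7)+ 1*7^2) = 39*sqrt(7) / 539+ 273 / 11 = 25.01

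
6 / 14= 3 / 7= 0.43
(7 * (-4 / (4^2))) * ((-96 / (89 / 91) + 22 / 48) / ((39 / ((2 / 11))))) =1460795 / 1832688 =0.80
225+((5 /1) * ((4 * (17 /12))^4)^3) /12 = 2913112621039505 /6377292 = 456794611.42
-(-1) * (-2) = -2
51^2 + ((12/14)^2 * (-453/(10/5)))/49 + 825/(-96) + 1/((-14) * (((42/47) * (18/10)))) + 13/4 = 5377458271/2074464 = 2592.22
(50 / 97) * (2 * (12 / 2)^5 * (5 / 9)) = 432000 / 97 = 4453.61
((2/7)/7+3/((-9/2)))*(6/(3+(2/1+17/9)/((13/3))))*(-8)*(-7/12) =-598/133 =-4.50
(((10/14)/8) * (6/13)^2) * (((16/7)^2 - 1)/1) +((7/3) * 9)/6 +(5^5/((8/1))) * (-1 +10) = 1631982211/463736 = 3519.21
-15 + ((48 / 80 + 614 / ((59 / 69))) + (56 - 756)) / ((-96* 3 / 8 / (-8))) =-28811 / 2655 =-10.85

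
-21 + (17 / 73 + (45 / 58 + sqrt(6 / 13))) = -84643 / 4234 + sqrt(78) / 13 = -19.31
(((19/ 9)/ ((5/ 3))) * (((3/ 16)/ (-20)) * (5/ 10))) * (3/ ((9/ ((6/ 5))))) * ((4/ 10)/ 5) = -19/ 100000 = -0.00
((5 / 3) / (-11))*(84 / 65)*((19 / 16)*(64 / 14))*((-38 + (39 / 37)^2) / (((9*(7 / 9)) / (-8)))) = -5582656 / 124579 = -44.81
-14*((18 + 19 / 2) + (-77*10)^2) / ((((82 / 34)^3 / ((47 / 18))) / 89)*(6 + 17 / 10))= -3692515119325 / 206763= -17858684.19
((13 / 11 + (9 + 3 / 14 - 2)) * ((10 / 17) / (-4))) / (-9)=2155 / 15708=0.14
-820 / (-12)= 205 / 3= 68.33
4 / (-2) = -2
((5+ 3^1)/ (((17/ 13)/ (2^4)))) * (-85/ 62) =-4160/ 31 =-134.19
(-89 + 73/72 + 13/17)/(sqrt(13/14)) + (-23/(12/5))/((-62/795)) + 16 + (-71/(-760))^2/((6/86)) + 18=8433975853/53716800- 106759 * sqrt(182)/15912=66.49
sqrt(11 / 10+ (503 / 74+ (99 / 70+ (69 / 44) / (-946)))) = sqrt(55889213489130) / 2450140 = 3.05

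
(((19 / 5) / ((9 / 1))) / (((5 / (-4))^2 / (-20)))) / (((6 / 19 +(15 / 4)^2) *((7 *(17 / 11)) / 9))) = -4066304 / 13003725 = -0.31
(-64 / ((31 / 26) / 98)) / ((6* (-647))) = 81536 / 60171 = 1.36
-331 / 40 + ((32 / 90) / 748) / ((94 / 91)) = -5236195 / 632808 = -8.27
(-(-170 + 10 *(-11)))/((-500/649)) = -9086/25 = -363.44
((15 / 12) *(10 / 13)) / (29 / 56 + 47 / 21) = 2100 / 6019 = 0.35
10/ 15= 2/ 3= 0.67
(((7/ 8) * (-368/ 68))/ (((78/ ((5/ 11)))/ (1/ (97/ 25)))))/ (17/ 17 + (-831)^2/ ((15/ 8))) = -100625/ 5210865915684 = -0.00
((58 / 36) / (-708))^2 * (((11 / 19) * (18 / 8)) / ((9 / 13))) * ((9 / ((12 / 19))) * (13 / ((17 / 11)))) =17197609 / 14725131264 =0.00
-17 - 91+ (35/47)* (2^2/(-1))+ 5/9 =-46709/423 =-110.42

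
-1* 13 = -13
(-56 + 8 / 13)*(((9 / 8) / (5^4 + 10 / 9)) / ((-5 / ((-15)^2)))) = 65610 / 14651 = 4.48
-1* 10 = -10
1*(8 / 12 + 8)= 8.67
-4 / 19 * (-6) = 24 / 19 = 1.26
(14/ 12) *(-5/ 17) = -35/ 102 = -0.34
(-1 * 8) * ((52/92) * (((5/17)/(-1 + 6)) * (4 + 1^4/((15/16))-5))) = -104/5865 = -0.02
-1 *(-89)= 89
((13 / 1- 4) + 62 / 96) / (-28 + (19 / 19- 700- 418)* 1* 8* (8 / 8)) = -463 / 430272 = -0.00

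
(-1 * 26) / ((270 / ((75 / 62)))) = -65 / 558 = -0.12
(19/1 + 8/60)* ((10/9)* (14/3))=8036/81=99.21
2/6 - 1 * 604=-1811/3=-603.67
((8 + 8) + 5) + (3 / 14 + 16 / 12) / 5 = 895 / 42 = 21.31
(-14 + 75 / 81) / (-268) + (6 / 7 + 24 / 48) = 71213 / 50652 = 1.41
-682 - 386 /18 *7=-7489 /9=-832.11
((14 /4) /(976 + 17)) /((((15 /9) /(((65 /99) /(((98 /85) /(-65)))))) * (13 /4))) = -5525 /229383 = -0.02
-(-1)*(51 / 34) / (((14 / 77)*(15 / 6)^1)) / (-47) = -33 / 470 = -0.07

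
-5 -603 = -608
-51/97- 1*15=-1506/97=-15.53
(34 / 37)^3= 39304 / 50653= 0.78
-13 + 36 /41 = -497 /41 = -12.12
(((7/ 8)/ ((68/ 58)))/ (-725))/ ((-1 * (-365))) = -7/ 2482000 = -0.00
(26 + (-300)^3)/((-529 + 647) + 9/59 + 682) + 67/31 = -49379789443/1463479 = -33741.37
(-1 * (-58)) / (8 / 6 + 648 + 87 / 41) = 7134 / 80129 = 0.09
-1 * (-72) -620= -548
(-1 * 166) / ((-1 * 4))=83 / 2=41.50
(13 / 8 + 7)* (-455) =-3924.38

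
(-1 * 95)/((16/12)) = -285/4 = -71.25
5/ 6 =0.83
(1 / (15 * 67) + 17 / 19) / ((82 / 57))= 8552 / 13735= 0.62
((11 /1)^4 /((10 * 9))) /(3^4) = 14641 /7290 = 2.01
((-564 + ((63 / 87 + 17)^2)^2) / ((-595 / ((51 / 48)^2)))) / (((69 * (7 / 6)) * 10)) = -42136090673 / 182195585600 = -0.23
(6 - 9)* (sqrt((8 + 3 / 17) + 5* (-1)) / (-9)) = sqrt(102) / 17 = 0.59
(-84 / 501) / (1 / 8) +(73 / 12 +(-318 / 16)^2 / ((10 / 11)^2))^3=134059271061488033068709 / 1182007296000000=113416618.93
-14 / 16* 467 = -3269 / 8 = -408.62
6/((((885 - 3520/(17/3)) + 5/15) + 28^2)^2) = 0.00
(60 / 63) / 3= 0.32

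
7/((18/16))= 56/9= 6.22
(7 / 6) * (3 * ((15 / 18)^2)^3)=109375 / 93312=1.17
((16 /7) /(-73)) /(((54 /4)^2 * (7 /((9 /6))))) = -32 /869211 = -0.00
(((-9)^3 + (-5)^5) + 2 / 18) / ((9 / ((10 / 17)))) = -346850 / 1377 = -251.89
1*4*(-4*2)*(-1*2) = 64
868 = 868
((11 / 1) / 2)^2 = 121 / 4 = 30.25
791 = 791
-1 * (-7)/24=7/24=0.29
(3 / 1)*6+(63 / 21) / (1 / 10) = 48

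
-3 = -3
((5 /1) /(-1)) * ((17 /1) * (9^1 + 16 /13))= -11305 /13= -869.62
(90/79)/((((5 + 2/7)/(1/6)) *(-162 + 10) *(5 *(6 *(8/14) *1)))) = -49/3554368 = -0.00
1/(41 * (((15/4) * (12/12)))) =4/615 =0.01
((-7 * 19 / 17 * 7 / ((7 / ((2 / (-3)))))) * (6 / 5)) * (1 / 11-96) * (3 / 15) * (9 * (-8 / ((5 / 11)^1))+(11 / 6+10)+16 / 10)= 17404.06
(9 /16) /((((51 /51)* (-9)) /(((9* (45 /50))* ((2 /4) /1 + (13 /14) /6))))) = -297 /896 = -0.33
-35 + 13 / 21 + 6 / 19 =-13592 / 399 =-34.07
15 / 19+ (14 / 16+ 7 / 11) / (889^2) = 149032321 / 188773816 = 0.79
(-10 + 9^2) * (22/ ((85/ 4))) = 6248/ 85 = 73.51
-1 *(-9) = 9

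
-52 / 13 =-4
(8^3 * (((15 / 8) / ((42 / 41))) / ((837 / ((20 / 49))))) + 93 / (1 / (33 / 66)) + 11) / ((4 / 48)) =66555730 / 95697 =695.48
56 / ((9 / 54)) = 336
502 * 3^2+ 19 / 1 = 4537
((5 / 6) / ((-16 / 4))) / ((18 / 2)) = -5 / 216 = -0.02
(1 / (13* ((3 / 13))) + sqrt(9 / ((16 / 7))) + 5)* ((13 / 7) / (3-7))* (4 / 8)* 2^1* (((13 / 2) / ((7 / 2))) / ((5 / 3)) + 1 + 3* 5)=-31148 / 735-23361* sqrt(7) / 3920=-58.15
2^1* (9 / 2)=9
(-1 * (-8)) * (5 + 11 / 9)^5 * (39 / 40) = 7159513088 / 98415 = 72748.19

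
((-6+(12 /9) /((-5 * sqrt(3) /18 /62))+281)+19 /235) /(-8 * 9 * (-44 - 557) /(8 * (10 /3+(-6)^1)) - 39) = -172384 /1295555+3968 * sqrt(3) /82695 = -0.05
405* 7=2835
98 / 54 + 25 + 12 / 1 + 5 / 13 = 39.20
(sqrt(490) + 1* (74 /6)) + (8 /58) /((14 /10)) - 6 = 3917 /609 + 7* sqrt(10) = 28.57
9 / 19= 0.47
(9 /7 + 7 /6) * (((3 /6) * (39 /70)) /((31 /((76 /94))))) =25441 /1427860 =0.02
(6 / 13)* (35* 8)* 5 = 8400 / 13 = 646.15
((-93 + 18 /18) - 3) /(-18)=95 /18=5.28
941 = 941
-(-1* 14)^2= -196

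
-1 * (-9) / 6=3 / 2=1.50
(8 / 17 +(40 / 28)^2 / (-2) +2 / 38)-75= -1194894 / 15827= -75.50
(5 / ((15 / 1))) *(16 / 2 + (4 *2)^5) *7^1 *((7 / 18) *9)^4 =68858279 / 6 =11476379.83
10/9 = 1.11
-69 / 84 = -23 / 28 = -0.82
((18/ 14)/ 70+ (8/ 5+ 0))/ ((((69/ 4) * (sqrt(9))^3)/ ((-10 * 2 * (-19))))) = 1.32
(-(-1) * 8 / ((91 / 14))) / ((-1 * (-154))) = 8 / 1001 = 0.01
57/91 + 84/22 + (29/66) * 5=39889/6006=6.64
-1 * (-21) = 21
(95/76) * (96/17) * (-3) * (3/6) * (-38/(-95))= -72/17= -4.24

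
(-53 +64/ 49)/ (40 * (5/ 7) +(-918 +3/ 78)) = 65858/ 1133083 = 0.06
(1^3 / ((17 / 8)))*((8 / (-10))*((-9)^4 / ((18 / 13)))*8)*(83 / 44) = -25170912 / 935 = -26920.76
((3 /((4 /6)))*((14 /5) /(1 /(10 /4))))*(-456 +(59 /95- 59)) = -1539279 /95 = -16202.94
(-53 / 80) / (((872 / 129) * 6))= -2279 / 139520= -0.02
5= 5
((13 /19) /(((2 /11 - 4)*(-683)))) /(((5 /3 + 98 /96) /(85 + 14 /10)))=164736 /19530385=0.01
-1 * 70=-70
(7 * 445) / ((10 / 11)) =6853 / 2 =3426.50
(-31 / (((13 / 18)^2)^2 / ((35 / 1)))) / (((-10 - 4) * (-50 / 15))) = -2440692 / 28561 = -85.46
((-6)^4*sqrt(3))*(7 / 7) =1296*sqrt(3) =2244.74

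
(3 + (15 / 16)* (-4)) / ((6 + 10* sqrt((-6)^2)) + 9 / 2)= -1 / 94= -0.01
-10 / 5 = -2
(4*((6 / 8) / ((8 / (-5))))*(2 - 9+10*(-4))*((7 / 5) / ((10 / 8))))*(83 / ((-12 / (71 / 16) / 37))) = -112086.70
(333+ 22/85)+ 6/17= 333.61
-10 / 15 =-2 / 3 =-0.67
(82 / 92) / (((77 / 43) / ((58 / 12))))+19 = 454915 / 21252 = 21.41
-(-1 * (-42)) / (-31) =42 / 31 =1.35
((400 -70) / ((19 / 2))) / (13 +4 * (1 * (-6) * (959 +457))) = -660 / 645449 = -0.00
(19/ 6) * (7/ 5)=133/ 30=4.43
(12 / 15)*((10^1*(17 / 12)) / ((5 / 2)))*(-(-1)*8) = 544 / 15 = 36.27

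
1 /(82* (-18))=-1 /1476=-0.00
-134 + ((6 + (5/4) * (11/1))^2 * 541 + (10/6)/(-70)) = 70858969/336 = 210889.79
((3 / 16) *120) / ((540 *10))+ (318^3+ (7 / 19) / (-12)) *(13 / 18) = 953146283741 / 41040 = 23224811.98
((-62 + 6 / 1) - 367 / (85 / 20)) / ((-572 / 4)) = 220 / 221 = 1.00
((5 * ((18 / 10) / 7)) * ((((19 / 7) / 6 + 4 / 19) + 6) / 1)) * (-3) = -47853 / 1862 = -25.70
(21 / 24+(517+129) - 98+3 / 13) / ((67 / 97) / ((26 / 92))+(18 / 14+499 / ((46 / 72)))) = 891840019 / 1274603656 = 0.70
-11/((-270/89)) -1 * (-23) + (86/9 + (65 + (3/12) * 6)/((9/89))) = 93662/135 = 693.79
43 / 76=0.57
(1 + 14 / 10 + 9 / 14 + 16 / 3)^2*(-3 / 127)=-3094081 / 1866900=-1.66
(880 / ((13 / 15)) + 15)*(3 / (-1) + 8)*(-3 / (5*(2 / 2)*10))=-8037 / 26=-309.12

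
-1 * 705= -705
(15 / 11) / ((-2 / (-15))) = 225 / 22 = 10.23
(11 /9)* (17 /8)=187 /72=2.60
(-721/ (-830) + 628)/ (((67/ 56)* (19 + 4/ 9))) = 18790596/ 695125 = 27.03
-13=-13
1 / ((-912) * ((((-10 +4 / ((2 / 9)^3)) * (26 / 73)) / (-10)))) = 365 / 4202952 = 0.00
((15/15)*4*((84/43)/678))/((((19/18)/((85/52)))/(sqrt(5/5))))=21420/1200173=0.02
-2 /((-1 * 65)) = 2 /65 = 0.03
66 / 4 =33 / 2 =16.50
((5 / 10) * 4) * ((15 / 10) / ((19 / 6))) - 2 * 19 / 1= -704 / 19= -37.05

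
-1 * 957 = -957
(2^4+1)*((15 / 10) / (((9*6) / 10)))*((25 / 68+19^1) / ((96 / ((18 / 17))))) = 2195 / 2176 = 1.01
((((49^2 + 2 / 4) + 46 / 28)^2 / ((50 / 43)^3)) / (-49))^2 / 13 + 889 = 2433653848047936926677793 / 5629688476562500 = 432289256.89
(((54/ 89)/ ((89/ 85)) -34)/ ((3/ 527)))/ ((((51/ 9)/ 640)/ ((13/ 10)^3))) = -288472919488/ 198025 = -1456750.00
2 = 2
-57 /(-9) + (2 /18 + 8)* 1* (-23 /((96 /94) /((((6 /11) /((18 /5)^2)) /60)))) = 19107643 /3079296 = 6.21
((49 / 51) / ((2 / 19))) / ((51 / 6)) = 931 / 867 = 1.07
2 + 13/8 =29/8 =3.62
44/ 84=11/ 21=0.52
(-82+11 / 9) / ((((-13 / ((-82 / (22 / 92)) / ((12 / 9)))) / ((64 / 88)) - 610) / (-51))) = -93236296 / 13803947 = -6.75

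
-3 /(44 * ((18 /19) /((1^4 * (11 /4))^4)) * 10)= -25289 /61440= -0.41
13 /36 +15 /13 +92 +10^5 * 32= 1497643765 /468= 3200093.51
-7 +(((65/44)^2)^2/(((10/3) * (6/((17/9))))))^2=-6.80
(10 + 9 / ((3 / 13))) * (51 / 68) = 147 / 4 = 36.75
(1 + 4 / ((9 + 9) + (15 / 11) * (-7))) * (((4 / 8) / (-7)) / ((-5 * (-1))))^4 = 137 / 2232930000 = 0.00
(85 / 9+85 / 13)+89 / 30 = 22171 / 1170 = 18.95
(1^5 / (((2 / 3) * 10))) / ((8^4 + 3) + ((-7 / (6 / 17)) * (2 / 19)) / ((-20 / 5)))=171 / 4673455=0.00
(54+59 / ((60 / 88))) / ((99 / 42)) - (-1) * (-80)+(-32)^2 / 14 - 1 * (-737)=2736529 / 3465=789.76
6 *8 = 48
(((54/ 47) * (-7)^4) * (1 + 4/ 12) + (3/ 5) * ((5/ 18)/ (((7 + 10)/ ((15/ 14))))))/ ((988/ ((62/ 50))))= 2550906517/ 552588400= 4.62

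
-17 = -17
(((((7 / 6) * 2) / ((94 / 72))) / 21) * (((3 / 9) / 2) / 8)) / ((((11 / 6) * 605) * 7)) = 1 / 4378990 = 0.00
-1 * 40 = -40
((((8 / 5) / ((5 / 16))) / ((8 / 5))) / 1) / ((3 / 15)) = 16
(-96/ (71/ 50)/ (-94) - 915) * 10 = -30509550/ 3337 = -9142.81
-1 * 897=-897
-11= -11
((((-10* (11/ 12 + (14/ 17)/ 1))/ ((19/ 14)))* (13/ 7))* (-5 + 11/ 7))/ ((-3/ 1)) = -184600/ 6783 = -27.22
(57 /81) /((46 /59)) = 1121 /1242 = 0.90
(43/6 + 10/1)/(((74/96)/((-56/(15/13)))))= -599872/555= -1080.85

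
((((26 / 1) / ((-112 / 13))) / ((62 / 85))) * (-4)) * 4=14365 / 217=66.20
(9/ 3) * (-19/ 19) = -3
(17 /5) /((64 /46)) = 391 /160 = 2.44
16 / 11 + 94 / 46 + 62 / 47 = 57281 / 11891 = 4.82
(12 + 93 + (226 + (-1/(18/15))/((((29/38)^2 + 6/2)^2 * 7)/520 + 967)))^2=1084375781714606485498965348001/9897513048985636832238441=109560.43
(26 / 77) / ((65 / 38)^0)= 26 / 77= 0.34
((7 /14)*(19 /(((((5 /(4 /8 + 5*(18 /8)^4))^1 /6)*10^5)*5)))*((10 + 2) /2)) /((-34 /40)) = -5631543 /272000000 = -0.02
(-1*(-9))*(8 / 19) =72 / 19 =3.79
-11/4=-2.75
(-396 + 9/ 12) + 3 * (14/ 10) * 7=-365.85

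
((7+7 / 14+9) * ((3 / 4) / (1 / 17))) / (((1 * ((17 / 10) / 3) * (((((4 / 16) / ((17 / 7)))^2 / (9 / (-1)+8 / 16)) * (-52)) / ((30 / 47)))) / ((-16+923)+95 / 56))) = 5568924435525 / 1676584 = 3321589.87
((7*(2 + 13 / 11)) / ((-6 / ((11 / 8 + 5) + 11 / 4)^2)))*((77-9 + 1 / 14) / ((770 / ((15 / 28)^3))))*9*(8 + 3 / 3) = -462781684125 / 1359970304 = -340.29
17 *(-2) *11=-374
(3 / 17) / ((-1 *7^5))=-3 / 285719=-0.00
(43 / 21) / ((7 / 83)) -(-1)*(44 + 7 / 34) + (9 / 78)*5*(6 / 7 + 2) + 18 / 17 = 4625627 / 64974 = 71.19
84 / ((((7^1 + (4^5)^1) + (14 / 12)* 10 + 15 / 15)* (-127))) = -252 / 397637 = -0.00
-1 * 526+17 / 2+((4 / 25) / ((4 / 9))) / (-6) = -12939 / 25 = -517.56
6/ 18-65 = -194/ 3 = -64.67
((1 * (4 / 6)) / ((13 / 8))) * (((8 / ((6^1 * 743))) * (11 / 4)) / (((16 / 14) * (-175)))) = -22 / 2173275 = -0.00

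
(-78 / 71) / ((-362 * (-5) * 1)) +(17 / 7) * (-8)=-8738953 / 449785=-19.43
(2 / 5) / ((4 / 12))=6 / 5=1.20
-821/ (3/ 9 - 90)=9.16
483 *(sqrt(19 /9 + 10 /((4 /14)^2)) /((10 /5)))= 161 *sqrt(4486) /4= 2695.85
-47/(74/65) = -3055/74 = -41.28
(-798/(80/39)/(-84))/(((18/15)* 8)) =0.48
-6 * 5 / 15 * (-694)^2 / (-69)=963272 / 69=13960.46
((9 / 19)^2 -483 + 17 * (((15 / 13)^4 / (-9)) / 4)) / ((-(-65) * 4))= -19945193433 / 10722941840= -1.86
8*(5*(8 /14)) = 160 /7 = 22.86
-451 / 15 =-30.07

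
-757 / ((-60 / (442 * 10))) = 167297 / 3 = 55765.67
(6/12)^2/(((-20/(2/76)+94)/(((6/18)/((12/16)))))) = -1/5994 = -0.00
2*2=4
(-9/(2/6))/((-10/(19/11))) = 513/110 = 4.66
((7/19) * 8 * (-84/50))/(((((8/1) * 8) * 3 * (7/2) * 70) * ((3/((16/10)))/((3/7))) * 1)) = -2/83125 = -0.00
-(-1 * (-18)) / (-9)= 2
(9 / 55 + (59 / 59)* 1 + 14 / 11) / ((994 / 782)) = 52394 / 27335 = 1.92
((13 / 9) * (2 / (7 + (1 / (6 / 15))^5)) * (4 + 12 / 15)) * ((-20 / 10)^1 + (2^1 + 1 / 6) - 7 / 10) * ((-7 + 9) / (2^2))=-26624 / 753525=-0.04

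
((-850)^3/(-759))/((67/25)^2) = 383828125000/3407151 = 112653.69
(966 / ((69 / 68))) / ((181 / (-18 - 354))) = -354144 / 181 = -1956.60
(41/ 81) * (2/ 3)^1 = 82/ 243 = 0.34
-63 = -63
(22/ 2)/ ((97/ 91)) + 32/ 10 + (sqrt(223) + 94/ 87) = 616049/ 42195 + sqrt(223) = 29.53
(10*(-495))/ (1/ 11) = -54450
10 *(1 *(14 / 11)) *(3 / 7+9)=120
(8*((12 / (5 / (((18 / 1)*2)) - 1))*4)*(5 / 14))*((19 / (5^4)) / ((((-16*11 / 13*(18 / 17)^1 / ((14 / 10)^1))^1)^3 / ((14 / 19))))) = 3702294323 / 1114047000000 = 0.00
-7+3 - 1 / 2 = -9 / 2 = -4.50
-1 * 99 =-99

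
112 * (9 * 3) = 3024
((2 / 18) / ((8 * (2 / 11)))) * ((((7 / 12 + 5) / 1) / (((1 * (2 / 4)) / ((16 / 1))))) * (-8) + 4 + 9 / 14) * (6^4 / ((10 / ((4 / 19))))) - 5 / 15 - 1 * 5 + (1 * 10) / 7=-847379 / 285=-2973.26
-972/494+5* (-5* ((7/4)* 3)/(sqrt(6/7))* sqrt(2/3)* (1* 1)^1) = -175* sqrt(7)/4- 486/247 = -117.72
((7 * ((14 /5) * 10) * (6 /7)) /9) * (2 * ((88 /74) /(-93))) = -4928 /10323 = -0.48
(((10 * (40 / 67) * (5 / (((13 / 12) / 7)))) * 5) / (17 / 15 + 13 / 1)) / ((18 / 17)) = 2975000 / 46163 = 64.45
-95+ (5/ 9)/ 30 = -94.98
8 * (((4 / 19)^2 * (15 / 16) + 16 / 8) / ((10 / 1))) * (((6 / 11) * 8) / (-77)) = -12864 / 138985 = -0.09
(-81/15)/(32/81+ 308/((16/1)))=-8748/31825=-0.27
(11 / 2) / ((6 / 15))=55 / 4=13.75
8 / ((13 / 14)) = 112 / 13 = 8.62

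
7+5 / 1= 12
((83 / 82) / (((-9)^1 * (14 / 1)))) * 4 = -83 / 2583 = -0.03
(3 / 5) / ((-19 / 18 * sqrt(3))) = -18 * sqrt(3) / 95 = -0.33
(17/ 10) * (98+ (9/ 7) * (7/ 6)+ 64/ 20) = 17459/ 100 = 174.59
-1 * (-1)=1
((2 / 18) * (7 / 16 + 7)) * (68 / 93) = 2023 / 3348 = 0.60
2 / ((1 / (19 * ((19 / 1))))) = 722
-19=-19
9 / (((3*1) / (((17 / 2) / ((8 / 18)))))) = 459 / 8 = 57.38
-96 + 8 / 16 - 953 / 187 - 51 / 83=-3141783 / 31042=-101.21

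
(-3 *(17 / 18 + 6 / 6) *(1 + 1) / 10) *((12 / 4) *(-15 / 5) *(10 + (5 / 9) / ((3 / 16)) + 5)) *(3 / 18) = 3395 / 108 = 31.44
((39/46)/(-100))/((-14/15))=117/12880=0.01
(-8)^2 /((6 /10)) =320 /3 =106.67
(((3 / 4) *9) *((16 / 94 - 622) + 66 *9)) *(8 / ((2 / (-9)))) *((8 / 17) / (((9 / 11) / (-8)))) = -24862464 / 799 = -31116.98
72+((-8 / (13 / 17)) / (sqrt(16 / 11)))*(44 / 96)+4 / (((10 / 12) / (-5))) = 48 - 187*sqrt(11) / 156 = 44.02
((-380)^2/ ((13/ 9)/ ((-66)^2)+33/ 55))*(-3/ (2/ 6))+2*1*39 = -2164725.59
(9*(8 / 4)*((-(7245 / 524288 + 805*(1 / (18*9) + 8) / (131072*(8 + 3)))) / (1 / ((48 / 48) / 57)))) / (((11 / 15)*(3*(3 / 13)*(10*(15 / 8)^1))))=-22213009 / 36612145152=-0.00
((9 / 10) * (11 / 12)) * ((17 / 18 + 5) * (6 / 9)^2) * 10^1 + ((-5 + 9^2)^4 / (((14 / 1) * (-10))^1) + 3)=-450342511 / 1890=-238276.46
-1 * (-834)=834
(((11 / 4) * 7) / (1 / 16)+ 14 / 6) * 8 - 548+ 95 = 6089 / 3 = 2029.67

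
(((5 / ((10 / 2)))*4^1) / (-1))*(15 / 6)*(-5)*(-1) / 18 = -25 / 9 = -2.78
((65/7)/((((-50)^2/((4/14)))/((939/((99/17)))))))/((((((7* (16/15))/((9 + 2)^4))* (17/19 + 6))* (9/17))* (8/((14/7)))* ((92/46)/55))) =327122091439/517628160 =631.96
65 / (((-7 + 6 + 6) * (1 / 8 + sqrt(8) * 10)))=-104 / 51199 + 16640 * sqrt(2) / 51199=0.46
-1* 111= -111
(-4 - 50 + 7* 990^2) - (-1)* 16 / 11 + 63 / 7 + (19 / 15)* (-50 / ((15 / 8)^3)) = 6860646.85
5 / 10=1 / 2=0.50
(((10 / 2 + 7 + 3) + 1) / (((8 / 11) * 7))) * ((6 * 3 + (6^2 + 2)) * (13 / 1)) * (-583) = -1333904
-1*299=-299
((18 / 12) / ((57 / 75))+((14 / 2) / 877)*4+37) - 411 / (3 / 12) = -53488043 / 33326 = -1604.99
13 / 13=1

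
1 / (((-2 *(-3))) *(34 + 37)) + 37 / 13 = 15775 / 5538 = 2.85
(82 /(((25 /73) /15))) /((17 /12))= 215496 /85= 2535.25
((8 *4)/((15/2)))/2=32/15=2.13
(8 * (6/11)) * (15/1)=720/11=65.45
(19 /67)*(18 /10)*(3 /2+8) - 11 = -4121 /670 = -6.15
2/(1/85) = 170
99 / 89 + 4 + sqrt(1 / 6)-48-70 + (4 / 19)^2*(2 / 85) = -308289347 / 2730965 + sqrt(6) / 6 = -112.48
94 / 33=2.85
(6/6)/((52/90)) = 45/26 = 1.73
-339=-339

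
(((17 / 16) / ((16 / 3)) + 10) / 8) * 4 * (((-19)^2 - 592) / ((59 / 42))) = -12665961 / 15104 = -838.58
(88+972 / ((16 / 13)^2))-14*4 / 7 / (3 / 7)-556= 29761 / 192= 155.01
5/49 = 0.10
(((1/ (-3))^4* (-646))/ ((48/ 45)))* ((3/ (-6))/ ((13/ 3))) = 0.86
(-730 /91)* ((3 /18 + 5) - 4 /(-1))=-20075 /273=-73.53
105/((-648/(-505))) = 17675/216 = 81.83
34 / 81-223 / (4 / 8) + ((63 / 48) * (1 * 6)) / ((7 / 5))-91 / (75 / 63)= -516.40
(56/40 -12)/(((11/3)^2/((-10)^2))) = -78.84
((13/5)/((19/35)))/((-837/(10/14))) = -65/15903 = -0.00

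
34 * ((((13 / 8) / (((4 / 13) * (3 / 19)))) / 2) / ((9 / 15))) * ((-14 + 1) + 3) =-9476.91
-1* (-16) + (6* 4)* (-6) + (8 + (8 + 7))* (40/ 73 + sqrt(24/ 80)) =-8424/ 73 + 23* sqrt(30)/ 10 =-102.80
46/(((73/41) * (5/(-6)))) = -11316/365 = -31.00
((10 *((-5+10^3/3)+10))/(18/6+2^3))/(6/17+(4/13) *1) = 1121575/2409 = 465.58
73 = 73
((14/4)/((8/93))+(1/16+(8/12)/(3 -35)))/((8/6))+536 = 36259/64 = 566.55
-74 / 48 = -37 / 24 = -1.54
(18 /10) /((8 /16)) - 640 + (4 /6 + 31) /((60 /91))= -105907 /180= -588.37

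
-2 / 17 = -0.12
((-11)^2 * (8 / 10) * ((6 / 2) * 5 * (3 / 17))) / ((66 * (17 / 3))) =198 / 289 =0.69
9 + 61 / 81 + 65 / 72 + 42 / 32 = 15511 / 1296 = 11.97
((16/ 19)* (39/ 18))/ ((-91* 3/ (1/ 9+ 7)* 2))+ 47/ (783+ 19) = 0.03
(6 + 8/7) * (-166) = -8300/7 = -1185.71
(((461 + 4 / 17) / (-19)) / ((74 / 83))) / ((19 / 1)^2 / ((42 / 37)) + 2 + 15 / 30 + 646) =-13666863 / 485138894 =-0.03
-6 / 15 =-2 / 5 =-0.40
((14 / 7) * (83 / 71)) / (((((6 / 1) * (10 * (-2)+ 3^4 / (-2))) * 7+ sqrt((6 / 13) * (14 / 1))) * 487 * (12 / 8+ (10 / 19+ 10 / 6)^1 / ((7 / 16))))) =-208372164 / 718245609329641 -12616 * sqrt(273) / 718245609329641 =-0.00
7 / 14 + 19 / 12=25 / 12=2.08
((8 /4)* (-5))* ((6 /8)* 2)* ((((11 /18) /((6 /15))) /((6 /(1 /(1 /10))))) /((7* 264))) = -125 /6048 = -0.02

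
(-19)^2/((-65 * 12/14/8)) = -10108/195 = -51.84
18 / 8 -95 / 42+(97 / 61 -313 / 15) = -164723 / 8540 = -19.29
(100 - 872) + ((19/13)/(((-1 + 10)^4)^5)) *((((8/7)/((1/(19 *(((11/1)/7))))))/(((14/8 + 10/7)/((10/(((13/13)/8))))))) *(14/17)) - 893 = -398149987987127569736805365/239129121914190732586869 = -1665.00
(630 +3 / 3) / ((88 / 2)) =631 / 44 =14.34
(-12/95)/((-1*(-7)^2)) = 0.00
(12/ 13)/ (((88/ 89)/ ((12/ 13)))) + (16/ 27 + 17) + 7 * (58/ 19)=37977659/ 953667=39.82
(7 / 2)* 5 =35 / 2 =17.50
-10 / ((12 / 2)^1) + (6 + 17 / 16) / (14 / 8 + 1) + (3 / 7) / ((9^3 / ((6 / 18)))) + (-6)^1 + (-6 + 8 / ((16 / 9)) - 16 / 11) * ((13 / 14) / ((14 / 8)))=-10477123 / 1571724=-6.67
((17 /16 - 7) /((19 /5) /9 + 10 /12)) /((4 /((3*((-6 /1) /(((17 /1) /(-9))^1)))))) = -346275 /30736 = -11.27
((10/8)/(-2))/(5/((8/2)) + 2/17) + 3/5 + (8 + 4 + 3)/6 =2.64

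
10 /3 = 3.33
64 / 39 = 1.64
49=49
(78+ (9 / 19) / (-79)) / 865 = 117069 / 1298365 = 0.09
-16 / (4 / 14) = -56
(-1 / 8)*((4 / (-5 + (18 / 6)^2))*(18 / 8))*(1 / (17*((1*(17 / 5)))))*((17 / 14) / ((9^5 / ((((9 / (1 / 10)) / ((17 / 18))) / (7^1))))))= -25 / 18352656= -0.00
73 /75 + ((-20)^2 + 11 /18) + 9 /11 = 1991893 /4950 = 402.40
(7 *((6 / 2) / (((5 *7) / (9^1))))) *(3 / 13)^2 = 243 / 845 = 0.29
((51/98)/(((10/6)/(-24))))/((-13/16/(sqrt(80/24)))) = 16.84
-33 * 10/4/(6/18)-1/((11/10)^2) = -60095/242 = -248.33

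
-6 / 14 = -3 / 7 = -0.43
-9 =-9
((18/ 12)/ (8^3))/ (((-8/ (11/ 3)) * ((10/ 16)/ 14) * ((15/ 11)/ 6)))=-847/ 6400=-0.13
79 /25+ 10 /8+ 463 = 46741 /100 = 467.41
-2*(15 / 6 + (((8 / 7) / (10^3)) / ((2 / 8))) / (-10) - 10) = 65629 / 4375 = 15.00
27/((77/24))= 648/77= 8.42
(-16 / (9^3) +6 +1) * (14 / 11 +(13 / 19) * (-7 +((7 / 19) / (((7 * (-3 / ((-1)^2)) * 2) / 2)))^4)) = -39468306431504 / 1608322868361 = -24.54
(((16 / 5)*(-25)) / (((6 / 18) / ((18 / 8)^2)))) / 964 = -1215 / 964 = -1.26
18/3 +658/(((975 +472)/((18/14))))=9528/1447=6.58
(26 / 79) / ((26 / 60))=0.76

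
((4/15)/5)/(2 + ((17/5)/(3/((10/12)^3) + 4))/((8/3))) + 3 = 3.02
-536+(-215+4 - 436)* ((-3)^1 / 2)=869 / 2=434.50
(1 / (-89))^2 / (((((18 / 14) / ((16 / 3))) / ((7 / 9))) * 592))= 49 / 71217711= 0.00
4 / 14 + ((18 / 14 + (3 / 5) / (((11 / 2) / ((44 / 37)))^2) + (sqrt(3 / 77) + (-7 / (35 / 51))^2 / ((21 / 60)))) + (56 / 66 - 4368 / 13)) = -11477861 / 316239 + sqrt(231) / 77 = -36.10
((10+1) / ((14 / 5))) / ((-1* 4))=-55 / 56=-0.98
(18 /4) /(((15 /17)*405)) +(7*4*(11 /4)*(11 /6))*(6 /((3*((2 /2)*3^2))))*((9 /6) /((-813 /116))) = -817231 /121950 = -6.70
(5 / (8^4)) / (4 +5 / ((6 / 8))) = 15 / 131072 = 0.00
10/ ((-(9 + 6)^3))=-2/ 675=-0.00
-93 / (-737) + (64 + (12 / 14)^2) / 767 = 448691 / 2130667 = 0.21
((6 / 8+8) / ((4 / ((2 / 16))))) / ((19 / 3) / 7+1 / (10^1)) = 3675 / 13504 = 0.27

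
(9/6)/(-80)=-3/160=-0.02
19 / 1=19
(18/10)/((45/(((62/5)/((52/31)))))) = 961/3250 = 0.30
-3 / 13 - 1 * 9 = -120 / 13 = -9.23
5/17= 0.29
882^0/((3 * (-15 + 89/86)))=-86/3603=-0.02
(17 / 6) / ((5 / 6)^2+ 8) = 102 / 313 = 0.33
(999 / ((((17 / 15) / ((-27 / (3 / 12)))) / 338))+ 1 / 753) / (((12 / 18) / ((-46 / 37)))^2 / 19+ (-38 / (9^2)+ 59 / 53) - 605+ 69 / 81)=5924355156812070243 / 111112295884660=53318.63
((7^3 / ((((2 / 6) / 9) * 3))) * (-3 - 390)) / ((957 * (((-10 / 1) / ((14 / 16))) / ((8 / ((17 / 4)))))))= 208.80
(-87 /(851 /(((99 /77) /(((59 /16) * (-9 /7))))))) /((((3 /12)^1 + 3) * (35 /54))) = 300672 /22845095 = 0.01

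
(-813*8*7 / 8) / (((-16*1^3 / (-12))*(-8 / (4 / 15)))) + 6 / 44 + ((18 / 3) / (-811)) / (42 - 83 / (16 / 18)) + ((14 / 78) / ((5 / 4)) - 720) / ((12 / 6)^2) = -14319526355 / 381319224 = -37.55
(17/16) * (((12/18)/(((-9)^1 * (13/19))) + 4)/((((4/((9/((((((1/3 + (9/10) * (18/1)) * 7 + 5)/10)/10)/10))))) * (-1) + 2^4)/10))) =36284375/13992914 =2.59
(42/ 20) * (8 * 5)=84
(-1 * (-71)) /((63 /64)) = 4544 /63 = 72.13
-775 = -775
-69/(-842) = 69/842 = 0.08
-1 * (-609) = 609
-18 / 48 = -3 / 8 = -0.38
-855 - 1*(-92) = -763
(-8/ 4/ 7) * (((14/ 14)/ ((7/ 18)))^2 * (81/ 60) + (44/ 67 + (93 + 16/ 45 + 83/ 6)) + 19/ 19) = -34798133/ 1034145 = -33.65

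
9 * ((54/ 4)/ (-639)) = -27/ 142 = -0.19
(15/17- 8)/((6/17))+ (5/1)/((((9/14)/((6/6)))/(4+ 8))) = 439/6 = 73.17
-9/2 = -4.50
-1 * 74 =-74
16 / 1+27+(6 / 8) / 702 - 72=-29.00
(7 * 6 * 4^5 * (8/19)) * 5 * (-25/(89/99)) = -4257792000/1691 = -2517913.66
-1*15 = -15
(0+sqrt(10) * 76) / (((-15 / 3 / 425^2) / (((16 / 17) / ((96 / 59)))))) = -5021960.45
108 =108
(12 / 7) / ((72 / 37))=37 / 42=0.88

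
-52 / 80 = -13 / 20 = -0.65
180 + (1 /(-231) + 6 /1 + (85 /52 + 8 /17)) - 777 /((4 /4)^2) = -120255557 /204204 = -588.90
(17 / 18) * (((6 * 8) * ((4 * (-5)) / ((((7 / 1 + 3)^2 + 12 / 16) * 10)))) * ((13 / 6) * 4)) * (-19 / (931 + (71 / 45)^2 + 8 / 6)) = 1162800 / 7335437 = 0.16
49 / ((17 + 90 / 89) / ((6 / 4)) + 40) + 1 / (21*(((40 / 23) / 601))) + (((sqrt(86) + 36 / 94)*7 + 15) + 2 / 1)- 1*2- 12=6326169643 / 274109640 + 7*sqrt(86)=87.99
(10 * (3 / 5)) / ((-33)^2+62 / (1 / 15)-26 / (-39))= 18 / 6059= 0.00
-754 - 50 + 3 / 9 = -2411 / 3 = -803.67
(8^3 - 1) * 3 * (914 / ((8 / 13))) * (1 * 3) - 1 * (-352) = 27324067 / 4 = 6831016.75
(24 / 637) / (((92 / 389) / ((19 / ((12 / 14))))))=7391 / 2093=3.53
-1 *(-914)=914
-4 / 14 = -2 / 7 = -0.29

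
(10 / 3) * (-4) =-40 / 3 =-13.33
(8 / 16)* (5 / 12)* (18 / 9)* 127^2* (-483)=-12983845 / 4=-3245961.25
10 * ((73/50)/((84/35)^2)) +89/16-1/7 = 4009/504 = 7.95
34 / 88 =17 / 44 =0.39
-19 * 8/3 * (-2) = 304/3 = 101.33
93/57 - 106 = -1983/19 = -104.37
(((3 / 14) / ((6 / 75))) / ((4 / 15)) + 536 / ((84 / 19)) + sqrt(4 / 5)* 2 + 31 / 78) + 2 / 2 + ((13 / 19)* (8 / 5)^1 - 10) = 4* sqrt(5) / 5 + 51361637 / 414960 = 125.56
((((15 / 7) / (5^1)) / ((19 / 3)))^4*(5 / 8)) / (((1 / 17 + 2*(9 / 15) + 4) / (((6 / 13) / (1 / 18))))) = 25095825 / 1212177393154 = 0.00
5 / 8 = 0.62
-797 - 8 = -805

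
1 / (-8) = -1 / 8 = -0.12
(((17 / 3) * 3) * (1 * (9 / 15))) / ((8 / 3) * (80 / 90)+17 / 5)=1377 / 779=1.77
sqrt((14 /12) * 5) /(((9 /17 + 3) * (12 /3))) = 17 * sqrt(210) /1440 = 0.17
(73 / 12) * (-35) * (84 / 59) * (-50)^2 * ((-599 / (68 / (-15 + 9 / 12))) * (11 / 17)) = -4198201940625 / 68204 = -61553603.02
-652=-652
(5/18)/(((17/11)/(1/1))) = 55/306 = 0.18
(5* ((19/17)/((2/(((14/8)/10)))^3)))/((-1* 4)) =-6517/6963200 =-0.00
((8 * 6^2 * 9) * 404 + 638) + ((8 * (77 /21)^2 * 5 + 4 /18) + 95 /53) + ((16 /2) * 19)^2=56786839 /53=1071449.79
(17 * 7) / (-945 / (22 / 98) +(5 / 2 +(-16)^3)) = -2618 / 182667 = -0.01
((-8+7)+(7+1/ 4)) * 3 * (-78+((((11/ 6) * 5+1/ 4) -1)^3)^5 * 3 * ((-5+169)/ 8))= 1189993179254228469418082990510125/ 13695130288521216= 86891701954207733.79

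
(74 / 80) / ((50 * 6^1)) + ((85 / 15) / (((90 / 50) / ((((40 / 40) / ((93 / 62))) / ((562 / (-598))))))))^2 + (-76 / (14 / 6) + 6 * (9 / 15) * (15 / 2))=-8429831559887 / 14505767388000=-0.58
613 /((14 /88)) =26972 /7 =3853.14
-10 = -10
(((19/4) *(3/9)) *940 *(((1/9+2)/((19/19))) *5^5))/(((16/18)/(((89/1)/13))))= 23594734375/312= 75624148.64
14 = 14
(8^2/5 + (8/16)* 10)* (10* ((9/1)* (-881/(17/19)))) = -26815878/17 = -1577404.59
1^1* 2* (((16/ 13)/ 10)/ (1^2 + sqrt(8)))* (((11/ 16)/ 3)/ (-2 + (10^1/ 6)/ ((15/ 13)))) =-0.03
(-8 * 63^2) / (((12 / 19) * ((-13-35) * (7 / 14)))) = 2094.75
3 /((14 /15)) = 45 /14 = 3.21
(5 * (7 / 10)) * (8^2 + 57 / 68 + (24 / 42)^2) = 217129 / 952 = 228.08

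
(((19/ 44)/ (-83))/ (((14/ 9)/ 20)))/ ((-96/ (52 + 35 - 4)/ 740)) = 52725/ 1232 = 42.80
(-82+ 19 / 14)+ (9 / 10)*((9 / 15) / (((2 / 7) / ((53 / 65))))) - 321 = -18204631 / 45500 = -400.10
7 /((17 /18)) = 126 /17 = 7.41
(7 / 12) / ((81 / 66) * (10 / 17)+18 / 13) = 17017 / 61452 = 0.28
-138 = -138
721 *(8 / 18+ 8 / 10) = 40376 / 45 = 897.24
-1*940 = -940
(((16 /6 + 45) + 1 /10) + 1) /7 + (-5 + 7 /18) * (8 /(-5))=1291 /90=14.34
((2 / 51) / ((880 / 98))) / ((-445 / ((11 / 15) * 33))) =-539 / 2269500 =-0.00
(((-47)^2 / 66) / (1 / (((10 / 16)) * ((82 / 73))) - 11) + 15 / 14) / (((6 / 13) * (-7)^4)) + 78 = 39193564393 / 502495686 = 78.00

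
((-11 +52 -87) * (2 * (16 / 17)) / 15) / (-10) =736 / 1275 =0.58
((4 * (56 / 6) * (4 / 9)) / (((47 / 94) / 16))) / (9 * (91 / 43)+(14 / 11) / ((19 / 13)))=18405376 / 690417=26.66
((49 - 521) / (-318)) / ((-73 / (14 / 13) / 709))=-2342536 / 150891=-15.52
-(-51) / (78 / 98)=833 / 13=64.08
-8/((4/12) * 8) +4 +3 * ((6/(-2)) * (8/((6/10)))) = -119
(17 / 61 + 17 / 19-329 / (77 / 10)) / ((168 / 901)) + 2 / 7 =-79451803 / 356972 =-222.57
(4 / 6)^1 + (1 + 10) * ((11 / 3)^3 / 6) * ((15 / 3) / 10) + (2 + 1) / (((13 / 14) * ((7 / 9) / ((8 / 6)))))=216469 / 4212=51.39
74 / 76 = 37 / 38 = 0.97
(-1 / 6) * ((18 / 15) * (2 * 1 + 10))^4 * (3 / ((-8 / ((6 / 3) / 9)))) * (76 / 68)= 7091712 / 10625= 667.46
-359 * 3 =-1077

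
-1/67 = -0.01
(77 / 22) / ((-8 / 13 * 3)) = -91 / 48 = -1.90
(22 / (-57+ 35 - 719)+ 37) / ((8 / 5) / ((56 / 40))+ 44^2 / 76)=38353 / 27612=1.39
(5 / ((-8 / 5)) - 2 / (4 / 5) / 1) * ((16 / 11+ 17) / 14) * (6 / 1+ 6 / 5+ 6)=-783 / 8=-97.88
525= 525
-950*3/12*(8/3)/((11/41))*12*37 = -11529200/11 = -1048109.09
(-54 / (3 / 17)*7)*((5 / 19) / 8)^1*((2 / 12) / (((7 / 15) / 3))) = -11475 / 152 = -75.49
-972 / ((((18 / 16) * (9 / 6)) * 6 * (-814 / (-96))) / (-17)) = 78336 / 407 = 192.47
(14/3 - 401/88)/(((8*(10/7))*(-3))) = -203/63360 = -0.00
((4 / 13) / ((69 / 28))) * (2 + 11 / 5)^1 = 784 / 1495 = 0.52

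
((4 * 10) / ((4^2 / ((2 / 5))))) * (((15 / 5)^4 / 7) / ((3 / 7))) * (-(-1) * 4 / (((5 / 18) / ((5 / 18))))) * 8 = 864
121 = 121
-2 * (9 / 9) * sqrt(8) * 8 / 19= -32 * sqrt(2) / 19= -2.38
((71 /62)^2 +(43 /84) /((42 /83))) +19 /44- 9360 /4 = -2337.25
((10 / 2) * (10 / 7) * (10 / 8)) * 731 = 91375 / 14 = 6526.79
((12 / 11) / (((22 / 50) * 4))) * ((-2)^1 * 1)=-150 / 121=-1.24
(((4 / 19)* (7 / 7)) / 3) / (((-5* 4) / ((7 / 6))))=-7 / 1710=-0.00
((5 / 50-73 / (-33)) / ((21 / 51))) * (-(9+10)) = -35207 / 330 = -106.69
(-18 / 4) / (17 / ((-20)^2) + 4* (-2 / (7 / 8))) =12600 / 25481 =0.49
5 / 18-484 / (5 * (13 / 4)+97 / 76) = -2023 / 74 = -27.34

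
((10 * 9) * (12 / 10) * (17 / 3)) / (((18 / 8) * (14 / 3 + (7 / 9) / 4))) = 9792 / 175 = 55.95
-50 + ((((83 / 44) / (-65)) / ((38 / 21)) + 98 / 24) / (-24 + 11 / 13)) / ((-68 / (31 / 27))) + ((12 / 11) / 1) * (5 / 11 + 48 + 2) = 109865478463 / 21780174240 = 5.04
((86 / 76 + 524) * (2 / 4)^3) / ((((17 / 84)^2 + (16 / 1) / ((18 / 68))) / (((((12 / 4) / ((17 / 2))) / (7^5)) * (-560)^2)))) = 1379289600 / 192992177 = 7.15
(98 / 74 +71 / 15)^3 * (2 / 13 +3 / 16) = 337257401111 / 4444800750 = 75.88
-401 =-401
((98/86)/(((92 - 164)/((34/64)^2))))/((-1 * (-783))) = -14161/2482348032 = -0.00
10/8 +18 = 77/4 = 19.25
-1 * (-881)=881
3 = 3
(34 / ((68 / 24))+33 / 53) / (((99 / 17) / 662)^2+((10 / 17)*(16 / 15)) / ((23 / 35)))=5846406791076 / 442276627537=13.22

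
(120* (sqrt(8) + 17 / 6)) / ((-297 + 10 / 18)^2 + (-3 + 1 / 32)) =0.01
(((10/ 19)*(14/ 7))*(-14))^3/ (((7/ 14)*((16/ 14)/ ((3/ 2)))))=-57624000/ 6859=-8401.22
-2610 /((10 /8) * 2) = -1044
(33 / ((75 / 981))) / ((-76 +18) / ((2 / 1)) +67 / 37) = -399267 / 25150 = -15.88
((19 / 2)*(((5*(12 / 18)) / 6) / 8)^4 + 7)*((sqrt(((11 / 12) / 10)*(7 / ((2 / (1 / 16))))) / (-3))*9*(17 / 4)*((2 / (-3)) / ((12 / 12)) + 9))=-31980898015*sqrt(1155) / 10319560704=-105.32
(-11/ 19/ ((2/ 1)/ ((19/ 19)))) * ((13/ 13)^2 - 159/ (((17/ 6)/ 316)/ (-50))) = -256664.69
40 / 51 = 0.78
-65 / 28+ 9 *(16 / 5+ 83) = 108287 / 140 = 773.48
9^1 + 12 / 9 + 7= 52 / 3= 17.33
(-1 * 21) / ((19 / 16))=-336 / 19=-17.68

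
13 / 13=1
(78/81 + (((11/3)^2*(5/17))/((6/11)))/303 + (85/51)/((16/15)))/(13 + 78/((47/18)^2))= 12531615029/120138050448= 0.10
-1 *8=-8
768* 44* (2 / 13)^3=270336 / 2197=123.05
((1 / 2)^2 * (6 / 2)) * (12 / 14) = 9 / 14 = 0.64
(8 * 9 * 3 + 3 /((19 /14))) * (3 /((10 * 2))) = 6219 /190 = 32.73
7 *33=231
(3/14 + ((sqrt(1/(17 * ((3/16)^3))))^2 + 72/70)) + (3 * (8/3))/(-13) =3989449/417690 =9.55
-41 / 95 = -0.43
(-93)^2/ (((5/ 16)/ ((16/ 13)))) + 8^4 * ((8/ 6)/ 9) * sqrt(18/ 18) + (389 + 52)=61620803/ 1755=35111.57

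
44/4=11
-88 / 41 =-2.15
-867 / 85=-51 / 5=-10.20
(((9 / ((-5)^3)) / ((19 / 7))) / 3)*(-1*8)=168 / 2375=0.07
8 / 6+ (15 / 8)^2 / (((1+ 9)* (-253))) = 129401 / 97152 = 1.33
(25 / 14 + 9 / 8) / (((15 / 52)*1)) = 2119 / 210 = 10.09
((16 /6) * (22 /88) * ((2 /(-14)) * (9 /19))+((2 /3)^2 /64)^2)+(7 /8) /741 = -1573343 /35852544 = -0.04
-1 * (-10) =10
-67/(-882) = 67/882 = 0.08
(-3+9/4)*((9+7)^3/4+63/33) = -33855/44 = -769.43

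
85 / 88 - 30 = -2555 / 88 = -29.03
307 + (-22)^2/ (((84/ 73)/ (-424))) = -3738745/ 21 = -178035.48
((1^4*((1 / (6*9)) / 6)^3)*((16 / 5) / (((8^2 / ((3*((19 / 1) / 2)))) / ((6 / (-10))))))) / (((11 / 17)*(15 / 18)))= -323 / 6928416000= -0.00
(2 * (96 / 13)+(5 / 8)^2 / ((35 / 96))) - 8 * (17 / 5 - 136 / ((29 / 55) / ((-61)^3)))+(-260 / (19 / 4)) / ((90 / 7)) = -2113579592927503 / 4512690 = -468363568.72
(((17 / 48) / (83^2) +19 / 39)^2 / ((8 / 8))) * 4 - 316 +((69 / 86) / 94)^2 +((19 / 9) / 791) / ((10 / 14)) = -3358748225129598403074071 / 10661115106540121520960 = -315.05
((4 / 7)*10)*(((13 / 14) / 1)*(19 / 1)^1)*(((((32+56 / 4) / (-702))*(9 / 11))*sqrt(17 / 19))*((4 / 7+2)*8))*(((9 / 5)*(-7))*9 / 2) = 5963.44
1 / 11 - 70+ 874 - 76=8009 / 11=728.09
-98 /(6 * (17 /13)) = -12.49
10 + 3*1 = 13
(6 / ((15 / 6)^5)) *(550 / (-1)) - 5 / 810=-684413 / 20250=-33.80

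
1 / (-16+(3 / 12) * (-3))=-4 / 67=-0.06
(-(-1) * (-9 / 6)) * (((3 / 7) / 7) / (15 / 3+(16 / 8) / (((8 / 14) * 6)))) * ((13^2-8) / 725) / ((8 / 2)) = -621 / 680050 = -0.00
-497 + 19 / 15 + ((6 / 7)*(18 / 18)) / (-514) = -13377409 / 26985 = -495.74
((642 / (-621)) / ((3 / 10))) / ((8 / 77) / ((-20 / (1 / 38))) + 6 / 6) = -7827050 / 2270997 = -3.45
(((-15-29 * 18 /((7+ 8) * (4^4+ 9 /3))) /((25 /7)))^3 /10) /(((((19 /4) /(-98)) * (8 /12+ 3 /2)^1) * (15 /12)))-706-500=-701335357961735754 /610902880859375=-1148.03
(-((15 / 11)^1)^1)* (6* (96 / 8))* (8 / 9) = -87.27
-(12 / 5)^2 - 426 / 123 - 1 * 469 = -490179 / 1025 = -478.22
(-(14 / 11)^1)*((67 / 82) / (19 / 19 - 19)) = 469 / 8118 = 0.06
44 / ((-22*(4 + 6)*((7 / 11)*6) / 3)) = -11 / 70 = -0.16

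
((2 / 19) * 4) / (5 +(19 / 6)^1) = 48 / 931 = 0.05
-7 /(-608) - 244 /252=-36647 /38304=-0.96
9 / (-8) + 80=631 / 8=78.88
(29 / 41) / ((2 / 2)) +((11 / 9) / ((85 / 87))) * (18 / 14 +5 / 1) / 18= 753623 / 658665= 1.14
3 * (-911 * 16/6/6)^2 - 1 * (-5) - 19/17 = 491808.92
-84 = -84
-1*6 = -6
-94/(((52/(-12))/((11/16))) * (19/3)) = 4653/1976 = 2.35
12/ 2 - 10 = -4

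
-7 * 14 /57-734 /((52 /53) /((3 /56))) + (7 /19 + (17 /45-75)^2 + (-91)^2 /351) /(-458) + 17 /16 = -339601962949 /6414244200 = -52.94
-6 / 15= -2 / 5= -0.40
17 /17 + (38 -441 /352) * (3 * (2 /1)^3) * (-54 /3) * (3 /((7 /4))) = -2095393 /77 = -27212.90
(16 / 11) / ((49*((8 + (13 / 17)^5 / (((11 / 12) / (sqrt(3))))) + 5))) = 354814926479024 / 155162285822179909-598929759168*sqrt(3) / 11935560447859993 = 0.00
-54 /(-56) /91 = 0.01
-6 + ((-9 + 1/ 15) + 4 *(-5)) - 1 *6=-40.93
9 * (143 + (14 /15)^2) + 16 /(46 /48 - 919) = 713220643 /550825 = 1294.82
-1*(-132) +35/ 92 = 12179/ 92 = 132.38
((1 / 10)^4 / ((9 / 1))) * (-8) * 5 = -1 / 2250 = -0.00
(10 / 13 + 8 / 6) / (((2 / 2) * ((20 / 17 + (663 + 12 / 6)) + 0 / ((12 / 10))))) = 1394 / 441675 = 0.00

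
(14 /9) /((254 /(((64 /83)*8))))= 3584 /94869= 0.04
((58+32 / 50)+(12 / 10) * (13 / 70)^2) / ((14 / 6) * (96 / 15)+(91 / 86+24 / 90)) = 30910421 / 8563975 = 3.61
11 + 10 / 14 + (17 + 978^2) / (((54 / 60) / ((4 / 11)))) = 267828398 / 693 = 386476.76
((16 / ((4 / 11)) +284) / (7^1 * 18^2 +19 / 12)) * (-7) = -27552 / 27235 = -1.01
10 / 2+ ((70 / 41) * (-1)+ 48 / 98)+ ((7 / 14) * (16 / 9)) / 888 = 7593410 / 2006991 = 3.78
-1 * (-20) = 20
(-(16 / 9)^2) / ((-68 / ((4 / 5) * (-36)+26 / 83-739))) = -6794816 / 190485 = -35.67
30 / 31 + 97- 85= 402 / 31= 12.97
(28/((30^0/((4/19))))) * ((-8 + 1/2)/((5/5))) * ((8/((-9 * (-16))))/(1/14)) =-34.39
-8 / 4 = -2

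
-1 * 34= -34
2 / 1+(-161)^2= 25923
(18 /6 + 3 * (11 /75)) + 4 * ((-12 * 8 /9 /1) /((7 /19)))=-58994 /525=-112.37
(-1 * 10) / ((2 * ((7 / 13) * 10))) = -13 / 14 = -0.93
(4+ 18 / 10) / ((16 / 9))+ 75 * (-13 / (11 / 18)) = -1401129 / 880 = -1592.19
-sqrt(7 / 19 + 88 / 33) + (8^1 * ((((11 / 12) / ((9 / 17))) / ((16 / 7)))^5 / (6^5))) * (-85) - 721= -10797752279675810202481 / 14975624970497949696 - sqrt(9861) / 57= -722.76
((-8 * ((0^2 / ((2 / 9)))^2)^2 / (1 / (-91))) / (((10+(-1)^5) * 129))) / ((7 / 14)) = 0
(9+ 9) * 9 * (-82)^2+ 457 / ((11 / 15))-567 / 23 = 275741292 / 253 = 1089886.53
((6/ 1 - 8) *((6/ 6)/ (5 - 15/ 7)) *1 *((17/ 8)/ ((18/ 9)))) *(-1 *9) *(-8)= -1071/ 20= -53.55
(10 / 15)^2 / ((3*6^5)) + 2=2.00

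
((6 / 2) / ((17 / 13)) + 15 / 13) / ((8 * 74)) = 0.01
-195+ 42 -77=-230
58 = 58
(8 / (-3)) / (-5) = 8 / 15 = 0.53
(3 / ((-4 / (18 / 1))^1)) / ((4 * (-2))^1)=27 / 16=1.69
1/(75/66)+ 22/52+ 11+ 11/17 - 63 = -553051/11050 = -50.05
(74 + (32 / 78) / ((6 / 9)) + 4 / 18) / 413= 8756 / 48321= 0.18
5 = 5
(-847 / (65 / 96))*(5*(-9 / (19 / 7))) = 5122656 / 247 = 20739.50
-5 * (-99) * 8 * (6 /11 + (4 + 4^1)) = 33840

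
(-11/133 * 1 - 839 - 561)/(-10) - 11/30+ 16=62101/399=155.64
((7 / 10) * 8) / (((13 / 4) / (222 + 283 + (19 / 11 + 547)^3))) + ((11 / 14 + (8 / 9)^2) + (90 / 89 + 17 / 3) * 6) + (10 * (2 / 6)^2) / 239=594111650666366457743 / 2086855480710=284692282.79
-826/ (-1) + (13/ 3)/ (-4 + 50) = 114001/ 138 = 826.09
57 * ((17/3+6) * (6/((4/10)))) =9975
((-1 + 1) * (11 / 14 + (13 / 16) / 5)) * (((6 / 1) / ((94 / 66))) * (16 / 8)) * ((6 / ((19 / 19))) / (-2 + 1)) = 0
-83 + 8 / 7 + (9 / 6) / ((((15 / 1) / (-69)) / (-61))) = 23733 / 70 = 339.04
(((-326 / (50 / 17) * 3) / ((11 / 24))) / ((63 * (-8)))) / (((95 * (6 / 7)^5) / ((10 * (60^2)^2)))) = 2661268400 / 627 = 4244447.21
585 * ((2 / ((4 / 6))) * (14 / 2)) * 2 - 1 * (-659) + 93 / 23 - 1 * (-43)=581349 / 23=25276.04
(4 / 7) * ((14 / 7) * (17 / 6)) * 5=340 / 21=16.19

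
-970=-970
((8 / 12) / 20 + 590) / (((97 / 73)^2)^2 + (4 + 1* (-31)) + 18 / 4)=-502677263941 / 16512934245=-30.44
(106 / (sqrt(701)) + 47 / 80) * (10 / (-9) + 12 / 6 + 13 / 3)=2209 / 720 + 4982 * sqrt(701) / 6309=23.98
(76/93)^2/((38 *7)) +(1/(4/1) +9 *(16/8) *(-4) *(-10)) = 174424991/242172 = 720.25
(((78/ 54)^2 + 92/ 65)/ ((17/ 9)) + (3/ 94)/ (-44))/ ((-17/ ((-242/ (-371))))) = -119783081/ 1684563660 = -0.07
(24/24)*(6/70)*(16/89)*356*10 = 54.86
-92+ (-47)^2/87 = -66.61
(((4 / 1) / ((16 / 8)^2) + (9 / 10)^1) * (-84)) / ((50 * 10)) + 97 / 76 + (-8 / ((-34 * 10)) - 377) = -303635629 / 807500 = -376.02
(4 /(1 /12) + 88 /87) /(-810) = -2132 /35235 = -0.06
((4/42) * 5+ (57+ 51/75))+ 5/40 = 244781/4200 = 58.28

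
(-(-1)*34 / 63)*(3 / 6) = 17 / 63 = 0.27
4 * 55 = 220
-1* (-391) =391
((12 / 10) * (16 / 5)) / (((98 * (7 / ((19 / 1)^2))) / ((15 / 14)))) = 25992 / 12005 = 2.17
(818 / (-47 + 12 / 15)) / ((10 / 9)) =-15.94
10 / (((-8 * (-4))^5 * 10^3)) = 1 / 3355443200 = 0.00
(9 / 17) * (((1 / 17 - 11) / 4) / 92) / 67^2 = -837 / 238707064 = -0.00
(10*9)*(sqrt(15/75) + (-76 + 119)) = 3910.25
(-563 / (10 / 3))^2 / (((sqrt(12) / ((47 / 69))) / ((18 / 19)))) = 134077887 * sqrt(3) / 43700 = 5314.18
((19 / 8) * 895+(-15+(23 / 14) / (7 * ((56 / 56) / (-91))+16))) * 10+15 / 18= 5319245 / 252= 21108.12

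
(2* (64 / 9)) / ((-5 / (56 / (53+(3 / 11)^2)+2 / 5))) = -2990336 / 722475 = -4.14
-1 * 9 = -9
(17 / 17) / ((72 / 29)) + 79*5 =28469 / 72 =395.40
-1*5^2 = -25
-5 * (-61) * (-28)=-8540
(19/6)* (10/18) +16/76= 2021/1026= 1.97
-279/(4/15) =-4185/4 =-1046.25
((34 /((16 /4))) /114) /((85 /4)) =1 /285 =0.00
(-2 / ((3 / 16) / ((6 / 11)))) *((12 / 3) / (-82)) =128 / 451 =0.28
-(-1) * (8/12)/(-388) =-1/582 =-0.00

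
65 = 65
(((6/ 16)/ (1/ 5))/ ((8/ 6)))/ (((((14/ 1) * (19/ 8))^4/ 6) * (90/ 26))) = 624/ 312900721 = 0.00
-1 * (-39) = 39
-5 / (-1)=5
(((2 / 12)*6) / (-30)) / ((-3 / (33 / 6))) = 11 / 180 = 0.06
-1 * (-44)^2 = -1936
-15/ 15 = -1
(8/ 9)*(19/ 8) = 2.11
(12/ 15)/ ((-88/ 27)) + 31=3383/ 110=30.75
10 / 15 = 2 / 3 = 0.67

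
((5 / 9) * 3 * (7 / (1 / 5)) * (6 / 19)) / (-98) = -25 / 133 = -0.19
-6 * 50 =-300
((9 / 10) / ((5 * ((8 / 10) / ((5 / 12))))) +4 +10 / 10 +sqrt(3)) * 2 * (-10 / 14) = -815 / 112-10 * sqrt(3) / 7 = -9.75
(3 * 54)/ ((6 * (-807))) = -9/ 269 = -0.03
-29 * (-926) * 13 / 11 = 349102 / 11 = 31736.55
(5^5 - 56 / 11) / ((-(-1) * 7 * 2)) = 34319 / 154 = 222.85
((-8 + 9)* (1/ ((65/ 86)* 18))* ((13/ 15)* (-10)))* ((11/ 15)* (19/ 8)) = -8987/ 8100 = -1.11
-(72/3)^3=-13824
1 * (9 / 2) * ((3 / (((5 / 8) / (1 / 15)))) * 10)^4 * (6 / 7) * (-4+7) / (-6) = -884736 / 4375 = -202.23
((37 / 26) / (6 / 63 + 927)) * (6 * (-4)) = -9324 / 253097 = -0.04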